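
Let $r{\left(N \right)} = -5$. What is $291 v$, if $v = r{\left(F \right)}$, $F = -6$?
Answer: $-1455$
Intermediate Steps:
$v = -5$
$291 v = 291 \left(-5\right) = -1455$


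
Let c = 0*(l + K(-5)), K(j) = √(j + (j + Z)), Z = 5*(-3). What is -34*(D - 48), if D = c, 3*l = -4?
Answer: 1632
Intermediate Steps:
l = -4/3 (l = (⅓)*(-4) = -4/3 ≈ -1.3333)
Z = -15
K(j) = √(-15 + 2*j) (K(j) = √(j + (j - 15)) = √(j + (-15 + j)) = √(-15 + 2*j))
c = 0 (c = 0*(-4/3 + √(-15 + 2*(-5))) = 0*(-4/3 + √(-15 - 10)) = 0*(-4/3 + √(-25)) = 0*(-4/3 + 5*I) = 0)
D = 0
-34*(D - 48) = -34*(0 - 48) = -34*(-48) = 1632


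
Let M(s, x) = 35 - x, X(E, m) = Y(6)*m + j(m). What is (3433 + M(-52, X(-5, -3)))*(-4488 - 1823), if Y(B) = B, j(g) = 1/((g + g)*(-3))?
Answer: -395996317/18 ≈ -2.2000e+7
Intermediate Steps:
j(g) = -1/(6*g) (j(g) = -⅓/(2*g) = (1/(2*g))*(-⅓) = -1/(6*g))
X(E, m) = 6*m - 1/(6*m)
(3433 + M(-52, X(-5, -3)))*(-4488 - 1823) = (3433 + (35 - (6*(-3) - ⅙/(-3))))*(-4488 - 1823) = (3433 + (35 - (-18 - ⅙*(-⅓))))*(-6311) = (3433 + (35 - (-18 + 1/18)))*(-6311) = (3433 + (35 - 1*(-323/18)))*(-6311) = (3433 + (35 + 323/18))*(-6311) = (3433 + 953/18)*(-6311) = (62747/18)*(-6311) = -395996317/18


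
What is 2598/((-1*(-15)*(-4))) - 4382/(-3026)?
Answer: -633219/15130 ≈ -41.852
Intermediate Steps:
2598/((-1*(-15)*(-4))) - 4382/(-3026) = 2598/((15*(-4))) - 4382*(-1/3026) = 2598/(-60) + 2191/1513 = 2598*(-1/60) + 2191/1513 = -433/10 + 2191/1513 = -633219/15130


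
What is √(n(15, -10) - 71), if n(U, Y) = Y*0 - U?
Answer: I*√86 ≈ 9.2736*I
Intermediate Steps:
n(U, Y) = -U (n(U, Y) = 0 - U = -U)
√(n(15, -10) - 71) = √(-1*15 - 71) = √(-15 - 71) = √(-86) = I*√86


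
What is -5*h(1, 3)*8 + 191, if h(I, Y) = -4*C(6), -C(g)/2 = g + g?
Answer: -3649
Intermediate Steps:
C(g) = -4*g (C(g) = -2*(g + g) = -4*g)
h(I, Y) = 96 (h(I, Y) = -(-16)*6 = -4*(-24) = 96)
-5*h(1, 3)*8 + 191 = -5*96*8 + 191 = -480*8 + 191 = -3840 + 191 = -3649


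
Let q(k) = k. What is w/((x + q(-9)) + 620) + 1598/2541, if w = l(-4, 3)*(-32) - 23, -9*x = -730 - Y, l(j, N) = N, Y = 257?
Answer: 2547739/5493642 ≈ 0.46376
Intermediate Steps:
x = 329/3 (x = -(-730 - 1*257)/9 = -(-730 - 257)/9 = -1/9*(-987) = 329/3 ≈ 109.67)
w = -119 (w = 3*(-32) - 23 = -96 - 23 = -119)
w/((x + q(-9)) + 620) + 1598/2541 = -119/((329/3 - 9) + 620) + 1598/2541 = -119/(302/3 + 620) + 1598*(1/2541) = -119/2162/3 + 1598/2541 = -119*3/2162 + 1598/2541 = -357/2162 + 1598/2541 = 2547739/5493642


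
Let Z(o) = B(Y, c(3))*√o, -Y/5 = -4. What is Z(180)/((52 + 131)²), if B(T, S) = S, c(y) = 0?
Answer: 0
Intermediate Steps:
Y = 20 (Y = -5*(-4) = 20)
Z(o) = 0 (Z(o) = 0*√o = 0)
Z(180)/((52 + 131)²) = 0/((52 + 131)²) = 0/(183²) = 0/33489 = 0*(1/33489) = 0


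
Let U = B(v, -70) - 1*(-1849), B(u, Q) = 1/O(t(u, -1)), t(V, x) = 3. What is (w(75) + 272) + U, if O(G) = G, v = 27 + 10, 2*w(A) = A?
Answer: 12953/6 ≈ 2158.8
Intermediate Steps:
w(A) = A/2
v = 37
B(u, Q) = ⅓ (B(u, Q) = 1/3 = ⅓)
U = 5548/3 (U = ⅓ - 1*(-1849) = ⅓ + 1849 = 5548/3 ≈ 1849.3)
(w(75) + 272) + U = ((½)*75 + 272) + 5548/3 = (75/2 + 272) + 5548/3 = 619/2 + 5548/3 = 12953/6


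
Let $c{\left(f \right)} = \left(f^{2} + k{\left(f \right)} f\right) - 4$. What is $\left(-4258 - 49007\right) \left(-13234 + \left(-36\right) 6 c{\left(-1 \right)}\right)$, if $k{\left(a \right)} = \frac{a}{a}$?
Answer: $658888050$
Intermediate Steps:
$k{\left(a \right)} = 1$
$c{\left(f \right)} = -4 + f + f^{2}$ ($c{\left(f \right)} = \left(f^{2} + 1 f\right) - 4 = \left(f^{2} + f\right) - 4 = \left(f + f^{2}\right) - 4 = -4 + f + f^{2}$)
$\left(-4258 - 49007\right) \left(-13234 + \left(-36\right) 6 c{\left(-1 \right)}\right) = \left(-4258 - 49007\right) \left(-13234 + \left(-36\right) 6 \left(-4 - 1 + \left(-1\right)^{2}\right)\right) = - 53265 \left(-13234 - 216 \left(-4 - 1 + 1\right)\right) = - 53265 \left(-13234 - -864\right) = - 53265 \left(-13234 + 864\right) = \left(-53265\right) \left(-12370\right) = 658888050$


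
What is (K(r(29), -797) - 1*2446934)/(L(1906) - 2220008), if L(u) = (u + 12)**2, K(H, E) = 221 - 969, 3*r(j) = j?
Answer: -1223841/729358 ≈ -1.6780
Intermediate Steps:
r(j) = j/3
K(H, E) = -748
L(u) = (12 + u)**2
(K(r(29), -797) - 1*2446934)/(L(1906) - 2220008) = (-748 - 1*2446934)/((12 + 1906)**2 - 2220008) = (-748 - 2446934)/(1918**2 - 2220008) = -2447682/(3678724 - 2220008) = -2447682/1458716 = -2447682*1/1458716 = -1223841/729358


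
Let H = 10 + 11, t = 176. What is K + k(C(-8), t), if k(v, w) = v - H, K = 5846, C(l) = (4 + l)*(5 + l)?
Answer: 5837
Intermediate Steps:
H = 21
k(v, w) = -21 + v (k(v, w) = v - 1*21 = v - 21 = -21 + v)
K + k(C(-8), t) = 5846 + (-21 + (20 + (-8)² + 9*(-8))) = 5846 + (-21 + (20 + 64 - 72)) = 5846 + (-21 + 12) = 5846 - 9 = 5837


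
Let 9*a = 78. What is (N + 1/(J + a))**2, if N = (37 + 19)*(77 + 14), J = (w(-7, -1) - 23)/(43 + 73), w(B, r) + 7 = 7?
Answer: 225548133427600/8684809 ≈ 2.5970e+7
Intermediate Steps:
w(B, r) = 0 (w(B, r) = -7 + 7 = 0)
J = -23/116 (J = (0 - 23)/(43 + 73) = -23/116 ≈ -0.19828)
a = 26/3 (a = (1/9)*78 = 26/3 ≈ 8.6667)
N = 5096 (N = 56*91 = 5096)
(N + 1/(J + a))**2 = (5096 + 1/(-23/116 + 26/3))**2 = (5096 + 1/(2947/348))**2 = (5096 + 348/2947)**2 = (15018260/2947)**2 = 225548133427600/8684809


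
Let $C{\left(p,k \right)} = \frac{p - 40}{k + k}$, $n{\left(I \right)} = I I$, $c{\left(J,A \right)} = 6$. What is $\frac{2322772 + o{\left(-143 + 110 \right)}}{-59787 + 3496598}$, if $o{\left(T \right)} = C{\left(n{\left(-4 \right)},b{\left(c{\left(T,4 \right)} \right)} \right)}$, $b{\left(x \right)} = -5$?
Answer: $\frac{11613872}{17184055} \approx 0.67585$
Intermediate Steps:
$n{\left(I \right)} = I^{2}$
$C{\left(p,k \right)} = \frac{-40 + p}{2 k}$
$o{\left(T \right)} = \frac{12}{5}$ ($o{\left(T \right)} = \frac{-40 + \left(-4\right)^{2}}{2 \left(-5\right)} = \frac{1}{2} \left(- \frac{1}{5}\right) \left(-40 + 16\right) = \frac{1}{2} \left(- \frac{1}{5}\right) \left(-24\right) = \frac{12}{5}$)
$\frac{2322772 + o{\left(-143 + 110 \right)}}{-59787 + 3496598} = \frac{2322772 + \frac{12}{5}}{-59787 + 3496598} = \frac{11613872}{5 \cdot 3436811} = \frac{11613872}{5} \cdot \frac{1}{3436811} = \frac{11613872}{17184055}$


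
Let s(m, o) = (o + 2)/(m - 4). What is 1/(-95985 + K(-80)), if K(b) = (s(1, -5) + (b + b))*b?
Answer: -1/83265 ≈ -1.2010e-5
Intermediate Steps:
s(m, o) = (2 + o)/(-4 + m)
K(b) = b*(1 + 2*b) (K(b) = ((2 - 5)/(-4 + 1) + (b + b))*b = (-3/(-3) + 2*b)*b = (-1/3*(-3) + 2*b)*b = (1 + 2*b)*b = b*(1 + 2*b))
1/(-95985 + K(-80)) = 1/(-95985 - 80*(1 + 2*(-80))) = 1/(-95985 - 80*(1 - 160)) = 1/(-95985 - 80*(-159)) = 1/(-95985 + 12720) = 1/(-83265) = -1/83265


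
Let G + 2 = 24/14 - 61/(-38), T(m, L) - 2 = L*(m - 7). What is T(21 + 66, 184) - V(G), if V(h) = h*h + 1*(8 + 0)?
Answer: 1040980583/70756 ≈ 14712.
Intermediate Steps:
T(m, L) = 2 + L*(-7 + m) (T(m, L) = 2 + L*(m - 7) = 2 + L*(-7 + m))
G = 351/266 (G = -2 + (24/14 - 61/(-38)) = -2 + (24*(1/14) - 61*(-1/38)) = -2 + (12/7 + 61/38) = -2 + 883/266 = 351/266 ≈ 1.3195)
V(h) = 8 + h**2 (V(h) = h**2 + 1*8 = h**2 + 8 = 8 + h**2)
T(21 + 66, 184) - V(G) = (2 - 7*184 + 184*(21 + 66)) - (8 + (351/266)**2) = (2 - 1288 + 184*87) - (8 + 123201/70756) = (2 - 1288 + 16008) - 1*689249/70756 = 14722 - 689249/70756 = 1040980583/70756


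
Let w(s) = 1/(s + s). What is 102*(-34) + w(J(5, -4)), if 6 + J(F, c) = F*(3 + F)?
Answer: -235823/68 ≈ -3468.0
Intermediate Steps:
J(F, c) = -6 + F*(3 + F)
w(s) = 1/(2*s)
102*(-34) + w(J(5, -4)) = 102*(-34) + 1/(2*(-6 + 5² + 3*5)) = -3468 + 1/(2*(-6 + 25 + 15)) = -3468 + (½)/34 = -3468 + (½)*(1/34) = -3468 + 1/68 = -235823/68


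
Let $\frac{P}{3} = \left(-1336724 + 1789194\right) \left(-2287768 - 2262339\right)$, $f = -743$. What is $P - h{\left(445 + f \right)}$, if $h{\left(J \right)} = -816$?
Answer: $-6176360742054$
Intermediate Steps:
$P = -6176360742870$ ($P = 3 \left(-1336724 + 1789194\right) \left(-2287768 - 2262339\right) = 3 \cdot 452470 \left(-4550107\right) = 3 \left(-2058786914290\right) = -6176360742870$)
$P - h{\left(445 + f \right)} = -6176360742870 - -816 = -6176360742870 + 816 = -6176360742054$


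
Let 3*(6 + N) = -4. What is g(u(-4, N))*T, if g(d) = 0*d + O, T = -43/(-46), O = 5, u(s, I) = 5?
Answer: 215/46 ≈ 4.6739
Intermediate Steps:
N = -22/3 (N = -6 + (1/3)*(-4) = -6 - 4/3 = -22/3 ≈ -7.3333)
T = 43/46 (T = -43*(-1/46) = 43/46 ≈ 0.93478)
g(d) = 5 (g(d) = 0*d + 5 = 0 + 5 = 5)
g(u(-4, N))*T = 5*(43/46) = 215/46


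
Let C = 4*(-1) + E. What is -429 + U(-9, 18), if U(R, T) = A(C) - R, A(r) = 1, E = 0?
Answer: -419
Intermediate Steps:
C = -4 (C = 4*(-1) + 0 = -4 + 0 = -4)
U(R, T) = 1 - R
-429 + U(-9, 18) = -429 + (1 - 1*(-9)) = -429 + (1 + 9) = -429 + 10 = -419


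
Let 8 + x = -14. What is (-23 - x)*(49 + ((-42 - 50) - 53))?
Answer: 96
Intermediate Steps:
x = -22 (x = -8 - 14 = -22)
(-23 - x)*(49 + ((-42 - 50) - 53)) = (-23 - 1*(-22))*(49 + ((-42 - 50) - 53)) = (-23 + 22)*(49 + (-92 - 53)) = -(49 - 145) = -1*(-96) = 96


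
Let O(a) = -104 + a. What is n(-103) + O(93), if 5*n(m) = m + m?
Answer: -261/5 ≈ -52.200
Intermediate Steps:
n(m) = 2*m/5 (n(m) = (m + m)/5 = (2*m)/5 = 2*m/5)
n(-103) + O(93) = (⅖)*(-103) + (-104 + 93) = -206/5 - 11 = -261/5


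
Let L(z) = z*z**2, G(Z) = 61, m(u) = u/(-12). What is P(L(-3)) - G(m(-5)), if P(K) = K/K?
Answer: -60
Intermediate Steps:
m(u) = -u/12 (m(u) = u*(-1/12) = -u/12)
L(z) = z**3
P(K) = 1
P(L(-3)) - G(m(-5)) = 1 - 1*61 = 1 - 61 = -60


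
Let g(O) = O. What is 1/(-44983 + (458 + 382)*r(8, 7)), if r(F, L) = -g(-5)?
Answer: -1/40783 ≈ -2.4520e-5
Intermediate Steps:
r(F, L) = 5 (r(F, L) = -1*(-5) = 5)
1/(-44983 + (458 + 382)*r(8, 7)) = 1/(-44983 + (458 + 382)*5) = 1/(-44983 + 840*5) = 1/(-44983 + 4200) = 1/(-40783) = -1/40783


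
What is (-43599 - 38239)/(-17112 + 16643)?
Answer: 81838/469 ≈ 174.49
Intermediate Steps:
(-43599 - 38239)/(-17112 + 16643) = -81838/(-469) = -81838*(-1/469) = 81838/469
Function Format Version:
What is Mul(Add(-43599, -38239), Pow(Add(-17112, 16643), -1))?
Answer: Rational(81838, 469) ≈ 174.49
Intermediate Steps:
Mul(Add(-43599, -38239), Pow(Add(-17112, 16643), -1)) = Mul(-81838, Pow(-469, -1)) = Mul(-81838, Rational(-1, 469)) = Rational(81838, 469)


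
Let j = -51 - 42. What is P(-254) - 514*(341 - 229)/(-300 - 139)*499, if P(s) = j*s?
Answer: 39096490/439 ≈ 89058.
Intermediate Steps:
j = -93
P(s) = -93*s
P(-254) - 514*(341 - 229)/(-300 - 139)*499 = -93*(-254) - 514*(341 - 229)/(-300 - 139)*499 = 23622 - 514/((-439/112))*499 = 23622 - 514/((-439*1/112))*499 = 23622 - 514/(-439/112)*499 = 23622 - 514*(-112/439)*499 = 23622 + (57568/439)*499 = 23622 + 28726432/439 = 39096490/439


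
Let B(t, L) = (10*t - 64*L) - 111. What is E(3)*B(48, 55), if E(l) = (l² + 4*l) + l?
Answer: -75624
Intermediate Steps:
E(l) = l² + 5*l
B(t, L) = -111 - 64*L + 10*t (B(t, L) = (-64*L + 10*t) - 111 = -111 - 64*L + 10*t)
E(3)*B(48, 55) = (3*(5 + 3))*(-111 - 64*55 + 10*48) = (3*8)*(-111 - 3520 + 480) = 24*(-3151) = -75624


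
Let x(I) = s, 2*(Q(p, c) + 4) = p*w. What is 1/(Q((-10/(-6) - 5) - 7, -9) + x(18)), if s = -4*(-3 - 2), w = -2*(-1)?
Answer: 3/17 ≈ 0.17647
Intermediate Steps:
w = 2
Q(p, c) = -4 + p (Q(p, c) = -4 + (p*2)/2 = -4 + (2*p)/2 = -4 + p)
s = 20 (s = -4*(-5) = 20)
x(I) = 20
1/(Q((-10/(-6) - 5) - 7, -9) + x(18)) = 1/((-4 + ((-10/(-6) - 5) - 7)) + 20) = 1/((-4 + ((-10*(-1/6) - 5) - 7)) + 20) = 1/((-4 + ((5/3 - 5) - 7)) + 20) = 1/((-4 + (-10/3 - 7)) + 20) = 1/((-4 - 31/3) + 20) = 1/(-43/3 + 20) = 1/(17/3) = 3/17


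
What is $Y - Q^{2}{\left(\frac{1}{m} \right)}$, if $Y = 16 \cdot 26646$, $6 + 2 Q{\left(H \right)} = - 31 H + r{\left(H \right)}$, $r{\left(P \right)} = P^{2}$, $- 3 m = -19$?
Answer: $\frac{55556684412}{130321} \approx 4.2631 \cdot 10^{5}$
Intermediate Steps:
$m = \frac{19}{3}$ ($m = \left(- \frac{1}{3}\right) \left(-19\right) = \frac{19}{3} \approx 6.3333$)
$Q{\left(H \right)} = -3 + \frac{H^{2}}{2} - \frac{31 H}{2}$ ($Q{\left(H \right)} = -3 + \frac{- 31 H + H^{2}}{2} = -3 + \frac{H^{2} - 31 H}{2} = -3 + \left(\frac{H^{2}}{2} - \frac{31 H}{2}\right) = -3 + \frac{H^{2}}{2} - \frac{31 H}{2}$)
$Y = 426336$
$Y - Q^{2}{\left(\frac{1}{m} \right)} = 426336 - \left(-3 + \frac{\left(\frac{1}{\frac{19}{3}}\right)^{2}}{2} - \frac{31}{2 \cdot \frac{19}{3}}\right)^{2} = 426336 - \left(-3 + \frac{\left(\frac{3}{19}\right)^{2}}{2} - \frac{93}{38}\right)^{2} = 426336 - \left(-3 + \frac{1}{2} \cdot \frac{9}{361} - \frac{93}{38}\right)^{2} = 426336 - \left(-3 + \frac{9}{722} - \frac{93}{38}\right)^{2} = 426336 - \left(- \frac{1962}{361}\right)^{2} = 426336 - \frac{3849444}{130321} = \frac{55556684412}{130321}$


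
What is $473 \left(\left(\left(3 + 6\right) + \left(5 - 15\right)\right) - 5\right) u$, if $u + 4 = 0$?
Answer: $11352$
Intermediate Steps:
$u = -4$ ($u = -4 + 0 = -4$)
$473 \left(\left(\left(3 + 6\right) + \left(5 - 15\right)\right) - 5\right) u = 473 \left(\left(\left(3 + 6\right) + \left(5 - 15\right)\right) - 5\right) \left(-4\right) = 473 \left(\left(9 + \left(5 - 15\right)\right) - 5\right) \left(-4\right) = 473 \left(\left(9 - 10\right) - 5\right) \left(-4\right) = 473 \left(-1 - 5\right) \left(-4\right) = 473 \left(\left(-6\right) \left(-4\right)\right) = 473 \cdot 24 = 11352$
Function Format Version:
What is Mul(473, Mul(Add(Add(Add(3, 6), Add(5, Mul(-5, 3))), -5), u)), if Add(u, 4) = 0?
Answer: 11352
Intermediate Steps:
u = -4 (u = Add(-4, 0) = -4)
Mul(473, Mul(Add(Add(Add(3, 6), Add(5, Mul(-5, 3))), -5), u)) = Mul(473, Mul(Add(Add(Add(3, 6), Add(5, Mul(-5, 3))), -5), -4)) = Mul(473, Mul(Add(Add(9, Add(5, -15)), -5), -4)) = Mul(473, Mul(Add(Add(9, -10), -5), -4)) = Mul(473, Mul(Add(-1, -5), -4)) = Mul(473, Mul(-6, -4)) = Mul(473, 24) = 11352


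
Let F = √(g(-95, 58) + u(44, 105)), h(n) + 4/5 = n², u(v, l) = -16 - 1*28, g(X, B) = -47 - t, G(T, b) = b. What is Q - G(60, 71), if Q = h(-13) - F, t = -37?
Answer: 486/5 - 3*I*√6 ≈ 97.2 - 7.3485*I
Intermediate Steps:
g(X, B) = -10 (g(X, B) = -47 - 1*(-37) = -47 + 37 = -10)
u(v, l) = -44 (u(v, l) = -16 - 28 = -44)
h(n) = -⅘ + n²
F = 3*I*√6 (F = √(-10 - 44) = √(-54) = 3*I*√6 ≈ 7.3485*I)
Q = 841/5 - 3*I*√6 (Q = (-⅘ + (-13)²) - 3*I*√6 = (-⅘ + 169) - 3*I*√6 = 841/5 - 3*I*√6 ≈ 168.2 - 7.3485*I)
Q - G(60, 71) = (841/5 - 3*I*√6) - 1*71 = (841/5 - 3*I*√6) - 71 = 486/5 - 3*I*√6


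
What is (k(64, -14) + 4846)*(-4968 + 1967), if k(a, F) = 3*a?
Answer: -15119038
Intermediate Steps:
(k(64, -14) + 4846)*(-4968 + 1967) = (3*64 + 4846)*(-4968 + 1967) = (192 + 4846)*(-3001) = 5038*(-3001) = -15119038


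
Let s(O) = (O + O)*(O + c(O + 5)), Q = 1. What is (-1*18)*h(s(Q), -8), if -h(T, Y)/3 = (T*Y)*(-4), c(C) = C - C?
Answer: 3456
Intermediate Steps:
c(C) = 0
s(O) = 2*O**2 (s(O) = (O + O)*(O + 0) = (2*O)*O = 2*O**2)
h(T, Y) = 12*T*Y (h(T, Y) = -3*T*Y*(-4) = -(-12)*T*Y = 12*T*Y)
(-1*18)*h(s(Q), -8) = (-1*18)*(12*(2*1**2)*(-8)) = -216*2*1*(-8) = -216*2*(-8) = -18*(-192) = 3456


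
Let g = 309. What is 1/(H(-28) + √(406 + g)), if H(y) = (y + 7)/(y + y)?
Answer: -24/45751 + 64*√715/45751 ≈ 0.036881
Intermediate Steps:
H(y) = (7 + y)/(2*y) (H(y) = (7 + y)/((2*y)) = (7 + y)*(1/(2*y)) = (7 + y)/(2*y))
1/(H(-28) + √(406 + g)) = 1/((½)*(7 - 28)/(-28) + √(406 + 309)) = 1/((½)*(-1/28)*(-21) + √715) = 1/(3/8 + √715)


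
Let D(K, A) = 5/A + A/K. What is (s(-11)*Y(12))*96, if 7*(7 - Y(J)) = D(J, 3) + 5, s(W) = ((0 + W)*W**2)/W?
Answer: 488840/7 ≈ 69834.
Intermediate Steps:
s(W) = W**2 (s(W) = (W*W**2)/W = W**3/W = W**2)
Y(J) = 127/21 - 3/(7*J) (Y(J) = 7 - ((5/3 + 3/J) + 5)/7 = 7 - (20/3 + 3/J)/7 = 7 + (-20/21 - 3/(7*J)) = 127/21 - 3/(7*J))
(s(-11)*Y(12))*96 = ((-11)**2*((1/21)*(-9 + 127*12)/12))*96 = (121*((1/21)*(1/12)*(-9 + 1524)))*96 = (121*((1/21)*(1/12)*1515))*96 = (121*(505/84))*96 = (61105/84)*96 = 488840/7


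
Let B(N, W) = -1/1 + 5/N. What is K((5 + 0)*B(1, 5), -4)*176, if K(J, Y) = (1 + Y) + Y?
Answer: -1232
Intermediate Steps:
B(N, W) = -1 + 5/N (B(N, W) = -1*1 + 5/N = -1 + 5/N)
K(J, Y) = 1 + 2*Y
K((5 + 0)*B(1, 5), -4)*176 = (1 + 2*(-4))*176 = (1 - 8)*176 = -7*176 = -1232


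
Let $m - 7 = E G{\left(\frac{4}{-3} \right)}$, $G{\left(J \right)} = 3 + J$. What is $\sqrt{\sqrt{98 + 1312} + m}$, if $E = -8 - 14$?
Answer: $\frac{\sqrt{-267 + 9 \sqrt{1410}}}{3} \approx 2.8077$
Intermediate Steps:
$E = -22$
$m = - \frac{89}{3}$ ($m = 7 - 22 \left(3 + \frac{4}{-3}\right) = 7 - 22 \left(3 + 4 \left(- \frac{1}{3}\right)\right) = 7 - 22 \left(3 - \frac{4}{3}\right) = 7 - \frac{110}{3} = - \frac{89}{3} \approx -29.667$)
$\sqrt{\sqrt{98 + 1312} + m} = \sqrt{\sqrt{98 + 1312} - \frac{89}{3}} = \sqrt{\sqrt{1410} - \frac{89}{3}} = \sqrt{- \frac{89}{3} + \sqrt{1410}}$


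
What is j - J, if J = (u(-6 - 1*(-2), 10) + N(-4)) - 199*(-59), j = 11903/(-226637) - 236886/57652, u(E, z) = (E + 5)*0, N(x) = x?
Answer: -76705455589463/6533038162 ≈ -11741.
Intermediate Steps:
u(E, z) = 0 (u(E, z) = (5 + E)*0 = 0)
j = -27186682069/6533038162 (j = 11903*(-1/226637) - 236886*1/57652 = -11903/226637 - 118443/28826 = -27186682069/6533038162 ≈ -4.1614)
J = 11737 (J = (0 - 4) - 199*(-59) = -4 + 11741 = 11737)
j - J = -27186682069/6533038162 - 1*11737 = -27186682069/6533038162 - 11737 = -76705455589463/6533038162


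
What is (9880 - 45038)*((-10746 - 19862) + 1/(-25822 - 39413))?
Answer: 70200431470198/65235 ≈ 1.0761e+9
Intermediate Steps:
(9880 - 45038)*((-10746 - 19862) + 1/(-25822 - 39413)) = -35158*(-30608 + 1/(-65235)) = -35158*(-30608 - 1/65235) = -35158*(-1996712881/65235) = 70200431470198/65235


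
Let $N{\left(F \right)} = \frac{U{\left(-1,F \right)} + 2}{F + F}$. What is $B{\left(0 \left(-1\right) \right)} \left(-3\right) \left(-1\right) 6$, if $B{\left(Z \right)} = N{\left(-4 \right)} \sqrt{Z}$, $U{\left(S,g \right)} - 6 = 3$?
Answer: $0$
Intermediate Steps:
$U{\left(S,g \right)} = 9$ ($U{\left(S,g \right)} = 6 + 3 = 9$)
$N{\left(F \right)} = \frac{11}{2 F}$ ($N{\left(F \right)} = \frac{9 + 2}{F + F} = \frac{11}{2 F}$)
$B{\left(Z \right)} = - \frac{11 \sqrt{Z}}{8}$ ($B{\left(Z \right)} = \frac{11}{2 \left(-4\right)} \sqrt{Z} = \frac{11}{2} \left(- \frac{1}{4}\right) \sqrt{Z} = - \frac{11 \sqrt{Z}}{8}$)
$B{\left(0 \left(-1\right) \right)} \left(-3\right) \left(-1\right) 6 = - \frac{11 \sqrt{0 \left(-1\right)}}{8} \left(-3\right) \left(-1\right) 6 = - \frac{11 \sqrt{0}}{8} \cdot 3 \cdot 6 = \left(- \frac{11}{8}\right) 0 \cdot 18 = 0 \cdot 18 = 0$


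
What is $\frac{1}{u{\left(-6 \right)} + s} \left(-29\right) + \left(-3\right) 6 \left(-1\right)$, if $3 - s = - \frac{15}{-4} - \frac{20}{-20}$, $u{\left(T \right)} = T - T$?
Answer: $\frac{242}{7} \approx 34.571$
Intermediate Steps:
$u{\left(T \right)} = 0$
$s = - \frac{7}{4}$ ($s = 3 - \left(- \frac{15}{-4} - \frac{20}{-20}\right) = 3 - \left(\left(-15\right) \left(- \frac{1}{4}\right) - -1\right) = 3 - \left(\frac{15}{4} + 1\right) = 3 - \frac{19}{4} = - \frac{7}{4} \approx -1.75$)
$\frac{1}{u{\left(-6 \right)} + s} \left(-29\right) + \left(-3\right) 6 \left(-1\right) = \frac{1}{0 - \frac{7}{4}} \left(-29\right) + \left(-3\right) 6 \left(-1\right) = \frac{1}{- \frac{7}{4}} \left(-29\right) - -18 = \left(- \frac{4}{7}\right) \left(-29\right) + 18 = \frac{116}{7} + 18 = \frac{242}{7}$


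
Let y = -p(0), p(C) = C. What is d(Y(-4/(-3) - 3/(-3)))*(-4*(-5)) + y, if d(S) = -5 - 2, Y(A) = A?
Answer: -140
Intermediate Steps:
d(S) = -7
y = 0 (y = -1*0 = 0)
d(Y(-4/(-3) - 3/(-3)))*(-4*(-5)) + y = -(-28)*(-5) + 0 = -7*20 + 0 = -140 + 0 = -140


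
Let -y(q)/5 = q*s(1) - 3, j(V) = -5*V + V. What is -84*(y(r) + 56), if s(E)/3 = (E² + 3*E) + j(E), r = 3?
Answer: -5964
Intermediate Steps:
j(V) = -4*V
s(E) = -3*E + 3*E² (s(E) = 3*((E² + 3*E) - 4*E) = 3*(E² - E) = -3*E + 3*E²)
y(q) = 15 (y(q) = -5*(q*(3*1*(-1 + 1)) - 3) = -5*(q*(3*1*0) - 3) = -5*(q*0 - 3) = -5*(0 - 3) = -5*(-3) = 15)
-84*(y(r) + 56) = -84*(15 + 56) = -84*71 = -5964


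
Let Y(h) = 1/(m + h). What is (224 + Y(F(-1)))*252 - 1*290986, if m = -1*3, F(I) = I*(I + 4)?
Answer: -234580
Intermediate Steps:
F(I) = I*(4 + I)
m = -3
Y(h) = 1/(-3 + h)
(224 + Y(F(-1)))*252 - 1*290986 = (224 + 1/(-3 - (4 - 1)))*252 - 1*290986 = (224 + 1/(-3 - 1*3))*252 - 290986 = (224 + 1/(-3 - 3))*252 - 290986 = (224 + 1/(-6))*252 - 290986 = (224 - 1/6)*252 - 290986 = (1343/6)*252 - 290986 = 56406 - 290986 = -234580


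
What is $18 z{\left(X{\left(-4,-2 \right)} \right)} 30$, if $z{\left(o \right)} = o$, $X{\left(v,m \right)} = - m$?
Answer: $1080$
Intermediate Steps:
$18 z{\left(X{\left(-4,-2 \right)} \right)} 30 = 18 \left(\left(-1\right) \left(-2\right)\right) 30 = 18 \cdot 2 \cdot 30 = 36 \cdot 30 = 1080$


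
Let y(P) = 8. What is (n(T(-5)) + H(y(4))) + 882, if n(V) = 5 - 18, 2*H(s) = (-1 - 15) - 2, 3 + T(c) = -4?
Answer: 860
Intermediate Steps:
T(c) = -7 (T(c) = -3 - 4 = -7)
H(s) = -9 (H(s) = ((-1 - 15) - 2)/2 = (-16 - 2)/2 = (1/2)*(-18) = -9)
n(V) = -13
(n(T(-5)) + H(y(4))) + 882 = (-13 - 9) + 882 = -22 + 882 = 860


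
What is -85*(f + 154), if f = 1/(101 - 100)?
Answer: -13175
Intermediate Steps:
f = 1 (f = 1/1 = 1)
-85*(f + 154) = -85*(1 + 154) = -85*155 = -13175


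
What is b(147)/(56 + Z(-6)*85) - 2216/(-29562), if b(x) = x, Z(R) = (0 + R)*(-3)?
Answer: 23255/138714 ≈ 0.16765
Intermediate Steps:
Z(R) = -3*R (Z(R) = R*(-3) = -3*R)
b(147)/(56 + Z(-6)*85) - 2216/(-29562) = 147/(56 - 3*(-6)*85) - 2216/(-29562) = 147/(56 + 18*85) - 2216*(-1/29562) = 147/(56 + 1530) + 1108/14781 = 147/1586 + 1108/14781 = 23255/138714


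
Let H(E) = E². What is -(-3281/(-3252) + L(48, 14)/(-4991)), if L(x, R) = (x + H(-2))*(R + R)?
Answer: -1662937/2318676 ≈ -0.71719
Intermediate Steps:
L(x, R) = 2*R*(4 + x) (L(x, R) = (x + (-2)²)*(R + R) = (x + 4)*(2*R) = (4 + x)*(2*R) = 2*R*(4 + x))
-(-3281/(-3252) + L(48, 14)/(-4991)) = -(-3281/(-3252) + (2*14*(4 + 48))/(-4991)) = -(-3281*(-1/3252) + (2*14*52)*(-1/4991)) = -(3281/3252 + 1456*(-1/4991)) = -(3281/3252 - 208/713) = -1*1662937/2318676 = -1662937/2318676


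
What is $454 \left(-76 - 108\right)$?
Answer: $-83536$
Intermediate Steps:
$454 \left(-76 - 108\right) = 454 \left(-184\right) = -83536$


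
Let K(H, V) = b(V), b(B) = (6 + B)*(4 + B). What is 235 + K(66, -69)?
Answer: 4330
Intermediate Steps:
b(B) = (4 + B)*(6 + B)
K(H, V) = 24 + V² + 10*V
235 + K(66, -69) = 235 + (24 + (-69)² + 10*(-69)) = 235 + (24 + 4761 - 690) = 235 + 4095 = 4330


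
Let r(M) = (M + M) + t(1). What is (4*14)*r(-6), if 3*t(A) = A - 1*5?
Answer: -2240/3 ≈ -746.67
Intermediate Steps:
t(A) = -5/3 + A/3 (t(A) = (A - 1*5)/3 = (A - 5)/3 = (-5 + A)/3 = -5/3 + A/3)
r(M) = -4/3 + 2*M (r(M) = (M + M) + (-5/3 + (⅓)*1) = 2*M + (-5/3 + ⅓) = 2*M - 4/3 = -4/3 + 2*M)
(4*14)*r(-6) = (4*14)*(-4/3 + 2*(-6)) = 56*(-4/3 - 12) = 56*(-40/3) = -2240/3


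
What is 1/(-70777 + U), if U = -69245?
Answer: -1/140022 ≈ -7.1417e-6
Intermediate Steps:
1/(-70777 + U) = 1/(-70777 - 69245) = 1/(-140022) = -1/140022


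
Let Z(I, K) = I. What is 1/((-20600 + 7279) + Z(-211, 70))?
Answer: -1/13532 ≈ -7.3899e-5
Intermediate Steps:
1/((-20600 + 7279) + Z(-211, 70)) = 1/((-20600 + 7279) - 211) = 1/(-13321 - 211) = 1/(-13532) = -1/13532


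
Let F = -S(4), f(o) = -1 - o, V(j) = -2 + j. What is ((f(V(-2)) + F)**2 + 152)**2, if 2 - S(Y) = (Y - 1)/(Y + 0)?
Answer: 6155361/256 ≈ 24044.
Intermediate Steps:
S(Y) = 2 - (-1 + Y)/Y (S(Y) = 2 - (Y - 1)/(Y + 0) = 2 - (-1 + Y)/Y)
F = -5/4 (F = -(1 + 4)/4 = -5/4 ≈ -1.2500)
((f(V(-2)) + F)**2 + 152)**2 = (((-1 - (-2 - 2)) - 5/4)**2 + 152)**2 = (((-1 - 1*(-4)) - 5/4)**2 + 152)**2 = (((-1 + 4) - 5/4)**2 + 152)**2 = ((3 - 5/4)**2 + 152)**2 = ((7/4)**2 + 152)**2 = (49/16 + 152)**2 = (2481/16)**2 = 6155361/256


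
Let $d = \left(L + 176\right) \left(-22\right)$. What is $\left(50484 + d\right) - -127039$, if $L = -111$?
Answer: $176093$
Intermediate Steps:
$d = -1430$ ($d = \left(-111 + 176\right) \left(-22\right) = 65 \left(-22\right) = -1430$)
$\left(50484 + d\right) - -127039 = \left(50484 - 1430\right) - -127039 = 49054 + 127039 = 176093$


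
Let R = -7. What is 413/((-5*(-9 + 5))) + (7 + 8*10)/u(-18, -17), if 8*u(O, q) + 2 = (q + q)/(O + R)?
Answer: -21337/20 ≈ -1066.8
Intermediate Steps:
u(O, q) = -1/4 + q/(4*(-7 + O)) (u(O, q) = -1/4 + ((q + q)/(O - 7))/8 = -1/4 + ((2*q)/(-7 + O))/8 = -1/4 + (2*q/(-7 + O))/8 = -1/4 + q/(4*(-7 + O)))
413/((-5*(-9 + 5))) + (7 + 8*10)/u(-18, -17) = 413/((-5*(-9 + 5))) + (7 + 8*10)/(((7 - 17 - 1*(-18))/(4*(-7 - 18)))) = 413/((-5*(-4))) + (7 + 80)/(((1/4)*(7 - 17 + 18)/(-25))) = 413/20 + 87/(((1/4)*(-1/25)*8)) = 413*(1/20) + 87/(-2/25) = 413/20 + 87*(-25/2) = 413/20 - 2175/2 = -21337/20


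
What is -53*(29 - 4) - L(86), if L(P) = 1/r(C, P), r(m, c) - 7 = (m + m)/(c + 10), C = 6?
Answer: -75533/57 ≈ -1325.1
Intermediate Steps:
r(m, c) = 7 + 2*m/(10 + c) (r(m, c) = 7 + (m + m)/(c + 10) = 7 + (2*m)/(10 + c) = 7 + 2*m/(10 + c))
L(P) = (10 + P)/(82 + 7*P) (L(P) = 1/((70 + 2*6 + 7*P)/(10 + P)) = 1/((70 + 12 + 7*P)/(10 + P)) = 1/((82 + 7*P)/(10 + P)) = (10 + P)/(82 + 7*P))
-53*(29 - 4) - L(86) = -53*(29 - 4) - (10 + 86)/(82 + 7*86) = -53*25 - 96/(82 + 602) = -1325 - 96/684 = -1325 - 1*8/57 = -1325 - 8/57 = -75533/57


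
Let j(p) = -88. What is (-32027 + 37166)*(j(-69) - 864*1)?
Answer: -4892328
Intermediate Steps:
(-32027 + 37166)*(j(-69) - 864*1) = (-32027 + 37166)*(-88 - 864*1) = 5139*(-88 - 864) = 5139*(-952) = -4892328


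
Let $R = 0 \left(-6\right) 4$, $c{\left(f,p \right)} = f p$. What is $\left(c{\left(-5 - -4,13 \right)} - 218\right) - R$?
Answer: $-231$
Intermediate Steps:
$R = 0$ ($R = 0 \cdot 4 = 0$)
$\left(c{\left(-5 - -4,13 \right)} - 218\right) - R = \left(\left(-5 - -4\right) 13 - 218\right) - 0 = \left(\left(-5 + 4\right) 13 - 218\right) + 0 = \left(\left(-1\right) 13 - 218\right) + 0 = \left(-13 - 218\right) + 0 = -231 + 0 = -231$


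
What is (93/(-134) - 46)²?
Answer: 39150049/17956 ≈ 2180.3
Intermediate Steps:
(93/(-134) - 46)² = (93*(-1/134) - 46)² = (-93/134 - 46)² = (-6257/134)² = 39150049/17956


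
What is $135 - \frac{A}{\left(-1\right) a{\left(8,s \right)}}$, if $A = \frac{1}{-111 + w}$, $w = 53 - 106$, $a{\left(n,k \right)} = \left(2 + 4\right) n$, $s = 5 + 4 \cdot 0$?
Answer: $\frac{1062719}{7872} \approx 135.0$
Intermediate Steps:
$s = 5$ ($s = 5 + 0 = 5$)
$a{\left(n,k \right)} = 6 n$
$w = -53$ ($w = 53 - 106 = -53$)
$A = - \frac{1}{164}$ ($A = \frac{1}{-111 - 53} = \frac{1}{-164} = - \frac{1}{164} \approx -0.0060976$)
$135 - \frac{A}{\left(-1\right) a{\left(8,s \right)}} = 135 - - \frac{1}{164 \left(- 6 \cdot 8\right)} = 135 - - \frac{1}{164 \left(\left(-1\right) 48\right)} = 135 - - \frac{1}{164 \left(-48\right)} = 135 - \left(- \frac{1}{164}\right) \left(- \frac{1}{48}\right) = 135 - \frac{1}{7872} = \frac{1062719}{7872}$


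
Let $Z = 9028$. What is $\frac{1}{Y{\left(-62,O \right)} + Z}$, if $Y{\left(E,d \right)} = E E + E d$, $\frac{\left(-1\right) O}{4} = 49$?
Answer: $\frac{1}{25024} \approx 3.9962 \cdot 10^{-5}$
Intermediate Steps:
$O = -196$ ($O = \left(-4\right) 49 = -196$)
$Y{\left(E,d \right)} = E^{2} + E d$
$\frac{1}{Y{\left(-62,O \right)} + Z} = \frac{1}{- 62 \left(-62 - 196\right) + 9028} = \frac{1}{\left(-62\right) \left(-258\right) + 9028} = \frac{1}{15996 + 9028} = \frac{1}{25024}$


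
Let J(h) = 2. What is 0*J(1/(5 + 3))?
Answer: 0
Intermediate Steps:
0*J(1/(5 + 3)) = 0*2 = 0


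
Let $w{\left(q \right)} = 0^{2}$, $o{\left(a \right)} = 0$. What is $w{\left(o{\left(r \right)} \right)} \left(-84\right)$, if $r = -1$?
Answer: $0$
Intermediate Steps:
$w{\left(q \right)} = 0$
$w{\left(o{\left(r \right)} \right)} \left(-84\right) = 0 \left(-84\right) = 0$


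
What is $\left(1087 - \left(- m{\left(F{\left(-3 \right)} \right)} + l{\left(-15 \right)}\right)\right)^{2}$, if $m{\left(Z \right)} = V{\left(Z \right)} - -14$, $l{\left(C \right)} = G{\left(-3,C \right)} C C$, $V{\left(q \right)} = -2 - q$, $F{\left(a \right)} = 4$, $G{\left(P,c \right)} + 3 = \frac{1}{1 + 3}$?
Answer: $\frac{46991025}{16} \approx 2.9369 \cdot 10^{6}$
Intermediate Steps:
$G{\left(P,c \right)} = - \frac{11}{4}$ ($G{\left(P,c \right)} = -3 + \frac{1}{1 + 3} = -3 + \frac{1}{4} = - \frac{11}{4}$)
$l{\left(C \right)} = - \frac{11 C^{2}}{4}$ ($l{\left(C \right)} = - \frac{11 C}{4} C = - \frac{11 C^{2}}{4}$)
$m{\left(Z \right)} = 12 - Z$ ($m{\left(Z \right)} = \left(-2 - Z\right) - -14 = \left(-2 - Z\right) + 14 = 12 - Z$)
$\left(1087 - \left(- m{\left(F{\left(-3 \right)} \right)} + l{\left(-15 \right)}\right)\right)^{2} = \left(1087 + \left(\left(12 - 4\right) - - \frac{11 \left(-15\right)^{2}}{4}\right)\right)^{2} = \left(1087 + \left(\left(12 - 4\right) - \left(- \frac{11}{4}\right) 225\right)\right)^{2} = \left(1087 + \left(8 - - \frac{2475}{4}\right)\right)^{2} = \left(1087 + \left(8 + \frac{2475}{4}\right)\right)^{2} = \left(1087 + \frac{2507}{4}\right)^{2} = \left(\frac{6855}{4}\right)^{2} = \frac{46991025}{16}$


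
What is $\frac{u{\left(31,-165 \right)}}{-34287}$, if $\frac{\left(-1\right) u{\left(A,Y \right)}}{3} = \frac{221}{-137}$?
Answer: $- \frac{221}{1565773} \approx -0.00014114$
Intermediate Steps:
$u{\left(A,Y \right)} = \frac{663}{137}$ ($u{\left(A,Y \right)} = - 3 \frac{221}{-137} = - 3 \cdot 221 \left(- \frac{1}{137}\right) = \left(-3\right) \left(- \frac{221}{137}\right) = \frac{663}{137}$)
$\frac{u{\left(31,-165 \right)}}{-34287} = \frac{663}{137 \left(-34287\right)} = \frac{663}{137} \left(- \frac{1}{34287}\right) = - \frac{221}{1565773}$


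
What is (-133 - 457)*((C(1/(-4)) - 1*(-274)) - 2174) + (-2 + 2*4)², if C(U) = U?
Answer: 2242367/2 ≈ 1.1212e+6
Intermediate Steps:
(-133 - 457)*((C(1/(-4)) - 1*(-274)) - 2174) + (-2 + 2*4)² = (-133 - 457)*((1/(-4) - 1*(-274)) - 2174) + (-2 + 2*4)² = -590*((-¼ + 274) - 2174) + (-2 + 8)² = -590*(1095/4 - 2174) + 6² = -590*(-7601/4) + 36 = 2242295/2 + 36 = 2242367/2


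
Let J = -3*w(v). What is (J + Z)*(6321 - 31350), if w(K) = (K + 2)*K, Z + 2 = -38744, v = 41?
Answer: 1102152015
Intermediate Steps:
Z = -38746 (Z = -2 - 38744 = -38746)
w(K) = K*(2 + K) (w(K) = (2 + K)*K = K*(2 + K))
J = -5289 (J = -123*(2 + 41) = -123*43 = -3*1763 = -5289)
(J + Z)*(6321 - 31350) = (-5289 - 38746)*(6321 - 31350) = -44035*(-25029) = 1102152015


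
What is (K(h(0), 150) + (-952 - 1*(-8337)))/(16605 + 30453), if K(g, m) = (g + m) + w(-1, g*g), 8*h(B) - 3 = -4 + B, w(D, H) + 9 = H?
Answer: 43787/273792 ≈ 0.15993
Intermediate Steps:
w(D, H) = -9 + H
h(B) = -⅛ + B/8 (h(B) = 3/8 + (-4 + B)/8 = 3/8 + (-½ + B/8) = -⅛ + B/8)
K(g, m) = -9 + g + m + g² (K(g, m) = (g + m) + (-9 + g*g) = (g + m) + (-9 + g²) = -9 + g + m + g²)
(K(h(0), 150) + (-952 - 1*(-8337)))/(16605 + 30453) = ((-9 + (-⅛ + (⅛)*0) + 150 + (-⅛ + (⅛)*0)²) + (-952 - 1*(-8337)))/(16605 + 30453) = ((-9 + (-⅛ + 0) + 150 + (-⅛ + 0)²) + (-952 + 8337))/47058 = ((-9 - ⅛ + 150 + (-⅛)²) + 7385)*(1/47058) = ((-9 - ⅛ + 150 + 1/64) + 7385)*(1/47058) = (9017/64 + 7385)*(1/47058) = (481657/64)*(1/47058) = 43787/273792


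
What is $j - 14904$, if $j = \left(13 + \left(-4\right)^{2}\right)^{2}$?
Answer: $-14063$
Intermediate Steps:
$j = 841$ ($j = \left(13 + 16\right)^{2} = 29^{2} = 841$)
$j - 14904 = 841 - 14904 = -14063$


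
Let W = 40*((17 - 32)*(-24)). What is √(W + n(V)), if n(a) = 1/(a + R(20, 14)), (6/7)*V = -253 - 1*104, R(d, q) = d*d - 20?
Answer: √76737454/73 ≈ 120.00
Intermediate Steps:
R(d, q) = -20 + d² (R(d, q) = d² - 20 = -20 + d²)
V = -833/2 (V = 7*(-253 - 1*104)/6 = 7*(-253 - 104)/6 = (7/6)*(-357) = -833/2 ≈ -416.50)
n(a) = 1/(380 + a) (n(a) = 1/(a + (-20 + 20²)) = 1/(a + (-20 + 400)) = 1/(a + 380) = 1/(380 + a))
W = 14400 (W = 40*(-15*(-24)) = 40*360 = 14400)
√(W + n(V)) = √(14400 + 1/(380 - 833/2)) = √(14400 + 1/(-73/2)) = √(14400 - 2/73) = √(1051198/73) = √76737454/73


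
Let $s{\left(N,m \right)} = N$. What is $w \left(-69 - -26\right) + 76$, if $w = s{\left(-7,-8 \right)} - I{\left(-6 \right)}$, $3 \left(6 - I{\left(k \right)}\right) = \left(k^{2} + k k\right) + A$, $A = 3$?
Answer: $-440$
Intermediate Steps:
$I{\left(k \right)} = 5 - \frac{2 k^{2}}{3}$ ($I{\left(k \right)} = 6 - \frac{\left(k^{2} + k k\right) + 3}{3} = 6 - \frac{\left(k^{2} + k^{2}\right) + 3}{3} = 6 - \frac{2 k^{2} + 3}{3} = 6 - \frac{3 + 2 k^{2}}{3} = 6 - \left(1 + \frac{2 k^{2}}{3}\right) = 5 - \frac{2 k^{2}}{3}$)
$w = 12$ ($w = -7 - \left(5 - \frac{2 \left(-6\right)^{2}}{3}\right) = -7 - \left(5 - 24\right) = -7 - -19 = -7 + 19 = 12$)
$w \left(-69 - -26\right) + 76 = 12 \left(-69 - -26\right) + 76 = 12 \left(-69 + 26\right) + 76 = 12 \left(-43\right) + 76 = -516 + 76 = -440$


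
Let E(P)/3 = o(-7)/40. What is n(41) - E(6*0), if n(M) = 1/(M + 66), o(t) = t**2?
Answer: -15689/4280 ≈ -3.6657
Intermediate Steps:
n(M) = 1/(66 + M)
E(P) = 147/40 (E(P) = 3*((-7)**2/40) = 3*(49*(1/40)) = 3*(49/40) = 147/40)
n(41) - E(6*0) = 1/(66 + 41) - 1*147/40 = 1/107 - 147/40 = -15689/4280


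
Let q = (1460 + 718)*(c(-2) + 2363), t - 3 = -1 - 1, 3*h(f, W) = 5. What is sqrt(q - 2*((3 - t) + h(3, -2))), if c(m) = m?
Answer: 8*sqrt(723129)/3 ≈ 2267.7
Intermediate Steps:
h(f, W) = 5/3 (h(f, W) = (1/3)*5 = 5/3)
t = 1 (t = 3 + (-1 - 1) = 3 - 2 = 1)
q = 5142258 (q = (1460 + 718)*(-2 + 2363) = 2178*2361 = 5142258)
sqrt(q - 2*((3 - t) + h(3, -2))) = sqrt(5142258 - 2*((3 - 1*1) + 5/3)) = sqrt(5142258 - 2*((3 - 1) + 5/3)) = sqrt(5142258 - 2*(2 + 5/3)) = sqrt(5142258 - 2*11/3) = sqrt(5142258 - 22/3) = sqrt(15426752/3) = 8*sqrt(723129)/3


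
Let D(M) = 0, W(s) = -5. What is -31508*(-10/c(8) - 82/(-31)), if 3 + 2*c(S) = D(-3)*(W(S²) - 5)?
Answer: -27285928/93 ≈ -2.9340e+5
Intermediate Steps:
c(S) = -3/2 (c(S) = -3/2 + (0*(-5 - 5))/2 = -3/2 + (0*(-10))/2 = -3/2 + (½)*0 = -3/2 + 0 = -3/2)
-31508*(-10/c(8) - 82/(-31)) = -31508*(-10/(-3/2) - 82/(-31)) = -31508*(-10*(-⅔) - 82*(-1/31)) = -31508*(20/3 + 82/31) = -31508*866/93 = -27285928/93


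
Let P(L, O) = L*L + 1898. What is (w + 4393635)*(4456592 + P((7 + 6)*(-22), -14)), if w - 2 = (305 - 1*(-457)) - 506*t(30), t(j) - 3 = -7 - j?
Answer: 20029939338458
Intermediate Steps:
t(j) = -4 - j (t(j) = 3 + (-7 - j) = -4 - j)
w = 17968 (w = 2 + ((305 - 1*(-457)) - 506*(-4 - 1*30)) = 2 + ((305 + 457) - 506*(-4 - 30)) = 2 + (762 - 506*(-34)) = 2 + (762 + 17204) = 2 + 17966 = 17968)
P(L, O) = 1898 + L² (P(L, O) = L² + 1898 = 1898 + L²)
(w + 4393635)*(4456592 + P((7 + 6)*(-22), -14)) = (17968 + 4393635)*(4456592 + (1898 + ((7 + 6)*(-22))²)) = 4411603*(4456592 + (1898 + (13*(-22))²)) = 4411603*(4456592 + (1898 + (-286)²)) = 4411603*(4456592 + (1898 + 81796)) = 4411603*(4456592 + 83694) = 4411603*4540286 = 20029939338458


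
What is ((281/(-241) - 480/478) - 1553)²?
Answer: 8023903847452516/3317644801 ≈ 2.4186e+6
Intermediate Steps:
((281/(-241) - 480/478) - 1553)² = ((281*(-1/241) - 480*1/478) - 1553)² = ((-281/241 - 240/239) - 1553)² = (-124999/57599 - 1553)² = (-89576246/57599)² = 8023903847452516/3317644801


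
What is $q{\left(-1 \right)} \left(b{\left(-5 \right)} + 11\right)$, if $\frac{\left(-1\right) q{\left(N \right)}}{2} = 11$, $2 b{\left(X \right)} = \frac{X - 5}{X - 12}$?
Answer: $- \frac{4224}{17} \approx -248.47$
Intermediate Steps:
$b{\left(X \right)} = \frac{-5 + X}{2 \left(-12 + X\right)}$ ($b{\left(X \right)} = \frac{\left(X - 5\right) \frac{1}{X - 12}}{2} = \frac{\left(-5 + X\right) \frac{1}{-12 + X}}{2} = \frac{\frac{1}{-12 + X} \left(-5 + X\right)}{2} = \frac{-5 + X}{2 \left(-12 + X\right)}$)
$q{\left(N \right)} = -22$ ($q{\left(N \right)} = \left(-2\right) 11 = -22$)
$q{\left(-1 \right)} \left(b{\left(-5 \right)} + 11\right) = - 22 \left(\frac{-5 - 5}{2 \left(-12 - 5\right)} + 11\right) = - 22 \left(\frac{1}{2} \frac{1}{-17} \left(-10\right) + 11\right) = - 22 \left(\frac{1}{2} \left(- \frac{1}{17}\right) \left(-10\right) + 11\right) = - 22 \left(\frac{5}{17} + 11\right) = \left(-22\right) \frac{192}{17} = - \frac{4224}{17}$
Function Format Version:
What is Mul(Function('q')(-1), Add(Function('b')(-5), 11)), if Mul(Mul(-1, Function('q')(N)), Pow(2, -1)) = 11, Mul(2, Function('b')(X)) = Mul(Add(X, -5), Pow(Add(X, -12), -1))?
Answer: Rational(-4224, 17) ≈ -248.47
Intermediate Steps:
Function('b')(X) = Mul(Rational(1, 2), Pow(Add(-12, X), -1), Add(-5, X)) (Function('b')(X) = Mul(Rational(1, 2), Mul(Add(X, -5), Pow(Add(X, -12), -1))) = Mul(Rational(1, 2), Mul(Add(-5, X), Pow(Add(-12, X), -1))) = Mul(Rational(1, 2), Mul(Pow(Add(-12, X), -1), Add(-5, X))) = Mul(Rational(1, 2), Pow(Add(-12, X), -1), Add(-5, X)))
Function('q')(N) = -22 (Function('q')(N) = Mul(-2, 11) = -22)
Mul(Function('q')(-1), Add(Function('b')(-5), 11)) = Mul(-22, Add(Mul(Rational(1, 2), Pow(Add(-12, -5), -1), Add(-5, -5)), 11)) = Mul(-22, Add(Mul(Rational(1, 2), Pow(-17, -1), -10), 11)) = Mul(-22, Add(Mul(Rational(1, 2), Rational(-1, 17), -10), 11)) = Mul(-22, Add(Rational(5, 17), 11)) = Mul(-22, Rational(192, 17)) = Rational(-4224, 17)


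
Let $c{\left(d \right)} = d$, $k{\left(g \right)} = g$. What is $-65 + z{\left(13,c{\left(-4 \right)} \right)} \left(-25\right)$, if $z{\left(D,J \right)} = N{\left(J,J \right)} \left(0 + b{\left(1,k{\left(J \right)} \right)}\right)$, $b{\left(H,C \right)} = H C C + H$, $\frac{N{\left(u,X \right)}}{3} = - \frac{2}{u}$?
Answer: $- \frac{1405}{2} \approx -702.5$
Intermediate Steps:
$N{\left(u,X \right)} = - \frac{6}{u}$ ($N{\left(u,X \right)} = 3 \left(- \frac{2}{u}\right) = - \frac{6}{u}$)
$b{\left(H,C \right)} = H + H C^{2}$ ($b{\left(H,C \right)} = C H C + H = H C^{2} + H = H + H C^{2}$)
$z{\left(D,J \right)} = - \frac{6 \left(1 + J^{2}\right)}{J}$ ($z{\left(D,J \right)} = - \frac{6}{J} \left(0 + 1 \left(1 + J^{2}\right)\right) = - \frac{6}{J} \left(0 + \left(1 + J^{2}\right)\right) = - \frac{6}{J} \left(1 + J^{2}\right) = - \frac{6 \left(1 + J^{2}\right)}{J}$)
$-65 + z{\left(13,c{\left(-4 \right)} \right)} \left(-25\right) = -65 + \left(\left(-6\right) \left(-4\right) - \frac{6}{-4}\right) \left(-25\right) = -65 + \left(24 - - \frac{3}{2}\right) \left(-25\right) = -65 + \left(24 + \frac{3}{2}\right) \left(-25\right) = -65 + \frac{51}{2} \left(-25\right) = -65 - \frac{1275}{2} = - \frac{1405}{2}$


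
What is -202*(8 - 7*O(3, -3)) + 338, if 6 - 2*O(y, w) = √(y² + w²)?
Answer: 2964 - 2121*√2 ≈ -35.547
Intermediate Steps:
O(y, w) = 3 - √(w² + y²)/2 (O(y, w) = 3 - √(y² + w²)/2 = 3 - √(w² + y²)/2)
-202*(8 - 7*O(3, -3)) + 338 = -202*(8 - 7*(3 - √((-3)² + 3²)/2)) + 338 = -202*(8 - 7*(3 - √(9 + 9)/2)) + 338 = -202*(8 - 7*(3 - 3*√2/2)) + 338 = -202*(8 + (-21 + 21*√2/2)) + 338 = -202*(-13 + 21*√2/2) + 338 = (2626 - 2121*√2) + 338 = 2964 - 2121*√2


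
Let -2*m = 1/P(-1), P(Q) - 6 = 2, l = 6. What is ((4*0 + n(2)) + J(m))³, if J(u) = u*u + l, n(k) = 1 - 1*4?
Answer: 454756609/16777216 ≈ 27.106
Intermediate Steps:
P(Q) = 8 (P(Q) = 6 + 2 = 8)
n(k) = -3 (n(k) = 1 - 4 = -3)
m = -1/16 (m = -½/8 = -½*⅛ = -1/16 ≈ -0.062500)
J(u) = 6 + u² (J(u) = u*u + 6 = u² + 6 = 6 + u²)
((4*0 + n(2)) + J(m))³ = ((4*0 - 3) + (6 + (-1/16)²))³ = ((0 - 3) + (6 + 1/256))³ = (-3 + 1537/256)³ = (769/256)³ = 454756609/16777216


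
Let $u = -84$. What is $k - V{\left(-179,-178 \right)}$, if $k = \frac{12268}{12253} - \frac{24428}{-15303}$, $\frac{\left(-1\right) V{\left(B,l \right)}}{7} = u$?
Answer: $- \frac{109767450004}{187507659} \approx -585.4$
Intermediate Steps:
$V{\left(B,l \right)} = 588$ ($V{\left(B,l \right)} = \left(-7\right) \left(-84\right) = 588$)
$k = \frac{487053488}{187507659}$ ($k = 12268 \cdot \frac{1}{12253} - - \frac{24428}{15303} = \frac{12268}{12253} + \frac{24428}{15303} = \frac{487053488}{187507659} \approx 2.5975$)
$k - V{\left(-179,-178 \right)} = \frac{487053488}{187507659} - 588 = - \frac{109767450004}{187507659}$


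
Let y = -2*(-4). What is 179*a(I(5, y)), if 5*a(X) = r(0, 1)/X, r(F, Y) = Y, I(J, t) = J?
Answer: 179/25 ≈ 7.1600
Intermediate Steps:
y = 8
a(X) = 1/(5*X) (a(X) = (1/X)/5 = 1/(5*X))
179*a(I(5, y)) = 179*((⅕)/5) = 179*((⅕)*(⅕)) = 179*(1/25) = 179/25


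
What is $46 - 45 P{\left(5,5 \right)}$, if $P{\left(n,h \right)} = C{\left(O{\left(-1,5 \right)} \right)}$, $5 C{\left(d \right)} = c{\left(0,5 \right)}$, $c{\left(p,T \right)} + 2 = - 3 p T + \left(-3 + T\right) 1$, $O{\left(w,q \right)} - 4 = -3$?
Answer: $46$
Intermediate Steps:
$O{\left(w,q \right)} = 1$ ($O{\left(w,q \right)} = 4 - 3 = 1$)
$c{\left(p,T \right)} = -5 + T - 3 T p$ ($c{\left(p,T \right)} = -2 + \left(- 3 p T + \left(-3 + T\right) 1\right) = -2 - \left(3 - T + 3 T p\right) = -5 + T - 3 T p$)
$C{\left(d \right)} = 0$ ($C{\left(d \right)} = \frac{-5 + 5 - 15 \cdot 0}{5} = \frac{-5 + 5 + 0}{5} = \frac{1}{5} \cdot 0 = 0$)
$P{\left(n,h \right)} = 0$
$46 - 45 P{\left(5,5 \right)} = 46 - 0 = 46 + 0 = 46$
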